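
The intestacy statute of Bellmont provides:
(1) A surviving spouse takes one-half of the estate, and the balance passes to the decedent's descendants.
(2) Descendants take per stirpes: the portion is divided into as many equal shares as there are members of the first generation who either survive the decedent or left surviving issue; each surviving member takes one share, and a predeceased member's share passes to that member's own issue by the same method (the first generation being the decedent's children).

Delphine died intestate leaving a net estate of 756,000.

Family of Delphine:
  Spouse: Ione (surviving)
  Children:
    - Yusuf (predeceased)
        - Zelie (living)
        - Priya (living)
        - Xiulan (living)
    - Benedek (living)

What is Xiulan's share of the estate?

Xiulan receives 63,000.

Ione takes one-half of 756,000 = 378,000. The remaining 378,000 passes to the descendants.
The descendants' portion (378,000) is divided into 2 shares of 189,000: Benedek takes 189,000; Yusuf's 189,000 share passes to Yusuf's issue.
Yusuf's share (189,000) is divided into 3 shares of 63,000: Zelie, Priya, and Xiulan each take 63,000.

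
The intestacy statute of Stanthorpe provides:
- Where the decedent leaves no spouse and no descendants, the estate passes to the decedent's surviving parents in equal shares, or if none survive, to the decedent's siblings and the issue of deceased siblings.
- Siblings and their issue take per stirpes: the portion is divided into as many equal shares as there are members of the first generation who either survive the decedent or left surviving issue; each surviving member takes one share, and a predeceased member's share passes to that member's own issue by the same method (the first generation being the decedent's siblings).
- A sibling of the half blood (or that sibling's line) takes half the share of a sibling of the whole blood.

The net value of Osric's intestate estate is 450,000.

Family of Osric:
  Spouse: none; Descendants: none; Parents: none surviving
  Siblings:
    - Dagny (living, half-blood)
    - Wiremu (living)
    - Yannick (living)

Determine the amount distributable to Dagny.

The entire 450,000 passes to the siblings and their issue.
Counting each half-blood sibling's line as half a unit, there are 5/2 units in 450,000, so one unit is 180,000. Whole-blood lines (Wiremu and Yannick) take 180,000 each; half-blood lines (Dagny) take 90,000 each.

Dagny receives 90,000.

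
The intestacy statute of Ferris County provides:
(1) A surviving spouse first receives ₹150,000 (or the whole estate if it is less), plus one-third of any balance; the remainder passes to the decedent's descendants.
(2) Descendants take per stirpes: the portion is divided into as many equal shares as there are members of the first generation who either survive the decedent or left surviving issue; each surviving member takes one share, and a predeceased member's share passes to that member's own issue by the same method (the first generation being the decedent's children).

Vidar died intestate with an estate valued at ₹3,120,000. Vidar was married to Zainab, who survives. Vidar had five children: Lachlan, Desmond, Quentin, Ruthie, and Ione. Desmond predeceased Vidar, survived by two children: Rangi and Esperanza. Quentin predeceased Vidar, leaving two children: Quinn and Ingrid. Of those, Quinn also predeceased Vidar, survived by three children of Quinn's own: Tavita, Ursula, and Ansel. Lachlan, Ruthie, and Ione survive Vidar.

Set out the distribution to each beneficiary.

Zainab: ₹1,140,000; Lachlan: ₹396,000; Rangi: ₹198,000; Esperanza: ₹198,000; Tavita: ₹66,000; Ursula: ₹66,000; Ansel: ₹66,000; Ingrid: ₹198,000; Ruthie: ₹396,000; Ione: ₹396,000

Zainab first takes ₹150,000, leaving a balance of ₹2,970,000. Zainab then takes one-third of the balance (₹990,000), for a total of ₹1,140,000. The remaining ₹1,980,000 passes to the descendants.
The descendants' portion (₹1,980,000) is divided into 5 shares of ₹396,000: Lachlan, Ruthie, and Ione each take ₹396,000; Desmond's ₹396,000 share passes to Desmond's issue; Quentin's ₹396,000 share passes to Quentin's issue.
Desmond's share (₹396,000) is divided into 2 shares of ₹198,000: Rangi and Esperanza each take ₹198,000.
Quentin's share (₹396,000) is divided into 2 shares of ₹198,000: Ingrid takes ₹198,000; Quinn's ₹198,000 share passes to Quinn's issue.
Quinn's share (₹198,000) is divided into 3 shares of ₹66,000: Tavita, Ursula, and Ansel each take ₹66,000.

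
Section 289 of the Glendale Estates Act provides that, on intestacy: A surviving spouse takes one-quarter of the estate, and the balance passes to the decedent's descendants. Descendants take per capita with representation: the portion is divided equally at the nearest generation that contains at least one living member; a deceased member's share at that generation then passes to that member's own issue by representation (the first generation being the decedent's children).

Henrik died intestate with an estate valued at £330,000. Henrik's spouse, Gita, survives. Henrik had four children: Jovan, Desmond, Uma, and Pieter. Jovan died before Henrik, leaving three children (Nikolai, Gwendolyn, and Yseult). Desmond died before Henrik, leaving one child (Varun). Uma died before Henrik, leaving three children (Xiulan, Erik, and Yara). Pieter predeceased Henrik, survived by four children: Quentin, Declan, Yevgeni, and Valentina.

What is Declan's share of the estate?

Declan receives £22,500.

Gita takes one-quarter of £330,000 = £82,500. The remaining £247,500 passes to the descendants.
No child survives, so the initial division is made at the grandchildren's generation.
The descendants' portion (£247,500) is divided into 11 shares of £22,500: Nikolai, Gwendolyn, Yseult, Varun, Xiulan, Erik, Yara, Quentin, Declan, Yevgeni, and Valentina each take £22,500.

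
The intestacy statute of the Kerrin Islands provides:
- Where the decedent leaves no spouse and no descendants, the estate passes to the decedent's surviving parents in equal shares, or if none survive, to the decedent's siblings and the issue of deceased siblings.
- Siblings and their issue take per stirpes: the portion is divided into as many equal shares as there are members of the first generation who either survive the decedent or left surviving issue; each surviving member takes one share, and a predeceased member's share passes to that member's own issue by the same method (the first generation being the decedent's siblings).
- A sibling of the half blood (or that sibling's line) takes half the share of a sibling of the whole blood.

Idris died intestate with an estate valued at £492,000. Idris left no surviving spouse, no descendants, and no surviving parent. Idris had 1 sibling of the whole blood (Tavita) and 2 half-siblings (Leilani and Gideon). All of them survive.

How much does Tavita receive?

Tavita receives £246,000.

The entire £492,000 passes to the siblings and their issue.
Counting each half-blood sibling's line as half a unit, there are 2 units in £492,000, so one unit is £246,000. Whole-blood lines (Tavita) take £246,000 each; half-blood lines (Leilani and Gideon) take £123,000 each.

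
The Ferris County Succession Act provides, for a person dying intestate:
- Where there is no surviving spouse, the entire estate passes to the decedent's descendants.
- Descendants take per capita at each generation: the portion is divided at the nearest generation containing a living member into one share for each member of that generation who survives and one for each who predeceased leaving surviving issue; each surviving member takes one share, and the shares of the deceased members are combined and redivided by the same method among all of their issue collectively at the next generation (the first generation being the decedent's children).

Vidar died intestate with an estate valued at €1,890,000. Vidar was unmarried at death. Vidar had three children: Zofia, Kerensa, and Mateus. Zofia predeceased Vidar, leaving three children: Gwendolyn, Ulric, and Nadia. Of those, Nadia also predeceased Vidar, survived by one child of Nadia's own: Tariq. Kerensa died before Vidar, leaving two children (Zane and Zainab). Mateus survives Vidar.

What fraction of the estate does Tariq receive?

Tariq receives 2/15 of the estate.

The entire €1,890,000 passes to the descendants.
That amount (€1,890,000) is divided at the children's generation into 3 shares of €630,000. Mateus takes €630,000. The 2 shares of the deceased (Zofia and Kerensa) are combined into a pool of €1,260,000.
That pool (€1,260,000) is divided at the grandchildren's generation into 5 shares of €252,000. Gwendolyn, Ulric, Zane, and Zainab each take €252,000. The remaining share for the deceased Nadia (€252,000) is carried to the next generation.
That pool (€252,000) passes entirely to Tariq, the sole taker at the great-grandchildren's generation.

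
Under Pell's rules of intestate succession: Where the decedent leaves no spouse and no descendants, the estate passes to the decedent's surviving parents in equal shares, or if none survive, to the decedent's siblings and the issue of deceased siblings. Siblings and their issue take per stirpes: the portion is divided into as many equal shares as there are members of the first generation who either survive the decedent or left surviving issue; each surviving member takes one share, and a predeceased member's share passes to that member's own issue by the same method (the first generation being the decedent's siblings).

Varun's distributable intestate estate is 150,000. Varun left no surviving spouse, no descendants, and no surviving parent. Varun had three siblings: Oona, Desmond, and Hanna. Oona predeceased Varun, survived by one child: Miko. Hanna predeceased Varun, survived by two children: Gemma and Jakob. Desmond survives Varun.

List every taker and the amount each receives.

The entire 150,000 passes to the siblings and their issue.
That amount (150,000) is divided into 3 shares of 50,000: Desmond takes 50,000; Oona's 50,000 share passes to Oona's issue; Hanna's 50,000 share passes to Hanna's issue.
Oona's share (50,000) passes entirely to Miko.
Hanna's share (50,000) is divided into 2 shares of 25,000: Gemma and Jakob each take 25,000.

Miko: 50,000; Desmond: 50,000; Gemma: 25,000; Jakob: 25,000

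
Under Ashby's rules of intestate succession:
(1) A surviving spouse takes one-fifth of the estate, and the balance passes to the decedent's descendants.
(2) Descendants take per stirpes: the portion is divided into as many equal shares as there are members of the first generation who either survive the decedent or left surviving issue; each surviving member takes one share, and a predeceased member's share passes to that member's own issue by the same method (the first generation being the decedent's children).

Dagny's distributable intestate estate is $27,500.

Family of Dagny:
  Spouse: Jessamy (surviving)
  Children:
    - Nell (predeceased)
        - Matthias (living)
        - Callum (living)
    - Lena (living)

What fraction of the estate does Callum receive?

Jessamy takes one-fifth of $27,500 = $5,500. The remaining $22,000 passes to the descendants.
The descendants' portion ($22,000) is divided into 2 shares of $11,000: Lena takes $11,000; Nell's $11,000 share passes to Nell's issue.
Nell's share ($11,000) is divided into 2 shares of $5,500: Matthias and Callum each take $5,500.

Callum receives 1/5 of the estate.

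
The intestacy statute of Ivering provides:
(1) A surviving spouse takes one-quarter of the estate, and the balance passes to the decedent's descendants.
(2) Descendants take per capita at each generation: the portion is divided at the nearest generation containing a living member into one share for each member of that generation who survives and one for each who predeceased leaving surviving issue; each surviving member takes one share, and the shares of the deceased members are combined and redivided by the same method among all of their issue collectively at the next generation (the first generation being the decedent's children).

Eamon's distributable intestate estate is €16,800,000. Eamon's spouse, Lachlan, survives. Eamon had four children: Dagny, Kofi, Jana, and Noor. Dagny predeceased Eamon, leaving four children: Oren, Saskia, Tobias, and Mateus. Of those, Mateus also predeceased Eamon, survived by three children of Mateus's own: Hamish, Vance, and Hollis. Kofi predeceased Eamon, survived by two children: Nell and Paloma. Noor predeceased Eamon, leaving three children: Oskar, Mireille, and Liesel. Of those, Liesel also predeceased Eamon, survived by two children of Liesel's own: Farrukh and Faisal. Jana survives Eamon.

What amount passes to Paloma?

Paloma receives €1,050,000.

Lachlan takes one-quarter of €16,800,000 = €4,200,000. The remaining €12,600,000 passes to the descendants.
The descendants' portion (€12,600,000) is divided at the children's generation into 4 shares of €3,150,000. Jana takes €3,150,000. The 3 shares of the deceased (Dagny, Kofi, and Noor) are combined into a pool of €9,450,000.
That pool (€9,450,000) is divided at the grandchildren's generation into 9 shares of €1,050,000. Oren, Saskia, Tobias, Nell, Paloma, Oskar, and Mireille each take €1,050,000. The 2 shares of the deceased (Mateus and Liesel) are combined into a pool of €2,100,000.
That pool (€2,100,000) is divided at the great-grandchildren's generation equally among Hamish, Vance, Hollis, Farrukh, and Faisal: €420,000 each.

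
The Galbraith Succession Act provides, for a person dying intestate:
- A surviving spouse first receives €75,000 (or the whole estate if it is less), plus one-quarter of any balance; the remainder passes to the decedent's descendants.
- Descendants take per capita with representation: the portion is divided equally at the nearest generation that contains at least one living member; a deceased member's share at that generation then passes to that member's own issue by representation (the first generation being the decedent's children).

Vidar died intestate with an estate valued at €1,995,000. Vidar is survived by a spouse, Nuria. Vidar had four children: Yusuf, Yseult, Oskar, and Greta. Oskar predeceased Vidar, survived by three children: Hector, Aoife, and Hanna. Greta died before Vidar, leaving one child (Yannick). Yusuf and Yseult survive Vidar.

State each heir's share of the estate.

Nuria: €555,000; Yusuf: €360,000; Yseult: €360,000; Hector: €120,000; Aoife: €120,000; Hanna: €120,000; Yannick: €360,000

Nuria first takes €75,000, leaving a balance of €1,920,000. Nuria then takes one-quarter of the balance (€480,000), for a total of €555,000. The remaining €1,440,000 passes to the descendants.
The descendants' portion (€1,440,000) is divided into 4 shares of €360,000: Yusuf and Yseult each take €360,000; Oskar's €360,000 share passes to Oskar's issue; Greta's €360,000 share passes to Greta's issue.
Oskar's share (€360,000) is divided into 3 shares of €120,000: Hector, Aoife, and Hanna each take €120,000.
Greta's share (€360,000) passes entirely to Yannick.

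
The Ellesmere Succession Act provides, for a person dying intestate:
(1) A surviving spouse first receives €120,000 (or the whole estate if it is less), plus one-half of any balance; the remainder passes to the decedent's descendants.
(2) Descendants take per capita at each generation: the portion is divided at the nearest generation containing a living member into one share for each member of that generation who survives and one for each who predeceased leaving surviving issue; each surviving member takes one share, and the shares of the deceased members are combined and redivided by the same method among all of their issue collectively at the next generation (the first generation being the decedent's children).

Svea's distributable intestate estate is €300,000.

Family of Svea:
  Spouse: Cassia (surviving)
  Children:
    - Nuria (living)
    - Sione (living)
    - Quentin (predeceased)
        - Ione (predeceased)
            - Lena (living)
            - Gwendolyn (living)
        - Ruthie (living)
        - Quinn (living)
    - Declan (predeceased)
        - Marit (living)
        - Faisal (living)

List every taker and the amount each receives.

Cassia first takes €120,000, leaving a balance of €180,000. Cassia then takes one-half of the balance (€90,000), for a total of €210,000. The remaining €90,000 passes to the descendants.
The descendants' portion (€90,000) is divided at the children's generation into 4 shares of €22,500. Nuria and Sione each take €22,500. The 2 shares of the deceased (Quentin and Declan) are combined into a pool of €45,000.
That pool (€45,000) is divided at the grandchildren's generation into 5 shares of €9,000. Ruthie, Quinn, Marit, and Faisal each take €9,000. The remaining share for the deceased Ione (€9,000) is carried to the next generation.
That pool (€9,000) is divided at the great-grandchildren's generation equally among Lena and Gwendolyn: €4,500 each.

Cassia: €210,000; Nuria: €22,500; Sione: €22,500; Lena: €4,500; Gwendolyn: €4,500; Ruthie: €9,000; Quinn: €9,000; Marit: €9,000; Faisal: €9,000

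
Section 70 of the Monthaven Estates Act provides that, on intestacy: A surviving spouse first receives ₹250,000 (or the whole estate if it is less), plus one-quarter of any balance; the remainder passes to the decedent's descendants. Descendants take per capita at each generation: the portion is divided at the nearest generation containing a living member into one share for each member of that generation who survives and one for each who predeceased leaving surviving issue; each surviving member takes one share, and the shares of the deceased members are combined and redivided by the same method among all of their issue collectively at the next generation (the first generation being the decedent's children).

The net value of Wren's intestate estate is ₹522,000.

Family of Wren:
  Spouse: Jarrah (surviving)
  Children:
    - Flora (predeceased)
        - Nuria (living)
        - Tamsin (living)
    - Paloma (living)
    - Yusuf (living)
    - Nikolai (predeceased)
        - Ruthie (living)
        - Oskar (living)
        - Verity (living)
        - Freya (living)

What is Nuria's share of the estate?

Nuria receives ₹17,000.

Jarrah first takes ₹250,000, leaving a balance of ₹272,000. Jarrah then takes one-quarter of the balance (₹68,000), for a total of ₹318,000. The remaining ₹204,000 passes to the descendants.
The descendants' portion (₹204,000) is divided at the children's generation into 4 shares of ₹51,000. Paloma and Yusuf each take ₹51,000. The 2 shares of the deceased (Flora and Nikolai) are combined into a pool of ₹102,000.
That pool (₹102,000) is divided at the grandchildren's generation equally among Nuria, Tamsin, Ruthie, Oskar, Verity, and Freya: ₹17,000 each.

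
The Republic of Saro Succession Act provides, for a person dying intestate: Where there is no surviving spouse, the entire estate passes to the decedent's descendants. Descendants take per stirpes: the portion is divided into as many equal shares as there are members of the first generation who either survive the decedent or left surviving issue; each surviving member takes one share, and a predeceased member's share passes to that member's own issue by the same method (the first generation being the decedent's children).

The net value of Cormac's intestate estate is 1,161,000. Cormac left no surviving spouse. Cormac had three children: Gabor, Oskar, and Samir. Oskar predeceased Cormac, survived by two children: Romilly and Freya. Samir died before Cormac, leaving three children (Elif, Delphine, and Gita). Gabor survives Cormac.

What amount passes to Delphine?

The entire 1,161,000 passes to the descendants.
That amount (1,161,000) is divided into 3 shares of 387,000: Gabor takes 387,000; Oskar's 387,000 share passes to Oskar's issue; Samir's 387,000 share passes to Samir's issue.
Oskar's share (387,000) is divided into 2 shares of 193,500: Romilly and Freya each take 193,500.
Samir's share (387,000) is divided into 3 shares of 129,000: Elif, Delphine, and Gita each take 129,000.

Delphine receives 129,000.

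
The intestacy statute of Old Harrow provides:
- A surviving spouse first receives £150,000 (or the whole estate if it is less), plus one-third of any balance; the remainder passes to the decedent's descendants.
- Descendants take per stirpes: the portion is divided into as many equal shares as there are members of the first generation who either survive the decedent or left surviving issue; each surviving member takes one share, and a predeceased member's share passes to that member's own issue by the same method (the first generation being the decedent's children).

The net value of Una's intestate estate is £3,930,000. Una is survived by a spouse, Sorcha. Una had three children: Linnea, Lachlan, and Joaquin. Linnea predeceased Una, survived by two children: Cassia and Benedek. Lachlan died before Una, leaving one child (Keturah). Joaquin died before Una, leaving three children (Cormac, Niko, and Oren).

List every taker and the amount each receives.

Sorcha first takes £150,000, leaving a balance of £3,780,000. Sorcha then takes one-third of the balance (£1,260,000), for a total of £1,410,000. The remaining £2,520,000 passes to the descendants.
The descendants' portion (£2,520,000) is divided into 3 shares of £840,000: Linnea's £840,000 share passes to Linnea's issue; Lachlan's £840,000 share passes to Lachlan's issue; Joaquin's £840,000 share passes to Joaquin's issue.
Linnea's share (£840,000) is divided into 2 shares of £420,000: Cassia and Benedek each take £420,000.
Lachlan's share (£840,000) passes entirely to Keturah.
Joaquin's share (£840,000) is divided into 3 shares of £280,000: Cormac, Niko, and Oren each take £280,000.

Sorcha: £1,410,000; Cassia: £420,000; Benedek: £420,000; Keturah: £840,000; Cormac: £280,000; Niko: £280,000; Oren: £280,000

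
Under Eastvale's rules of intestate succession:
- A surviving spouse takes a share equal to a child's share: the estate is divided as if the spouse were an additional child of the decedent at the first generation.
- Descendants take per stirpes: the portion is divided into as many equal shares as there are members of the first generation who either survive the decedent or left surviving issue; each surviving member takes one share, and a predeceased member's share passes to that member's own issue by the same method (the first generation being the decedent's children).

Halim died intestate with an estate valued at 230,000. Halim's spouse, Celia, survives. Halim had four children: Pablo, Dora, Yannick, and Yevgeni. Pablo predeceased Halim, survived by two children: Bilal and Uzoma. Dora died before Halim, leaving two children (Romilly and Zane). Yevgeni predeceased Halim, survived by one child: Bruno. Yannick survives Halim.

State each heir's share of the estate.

The spouse counts as an additional share at the children's level, so there are 5 primary shares of 46,000. Celia takes one such share (46,000).
The children's combined portion (184,000) is divided into 4 shares of 46,000: Yannick takes 46,000; Pablo's 46,000 share passes to Pablo's issue; Dora's 46,000 share passes to Dora's issue; Yevgeni's 46,000 share passes to Yevgeni's issue.
Pablo's share (46,000) is divided into 2 shares of 23,000: Bilal and Uzoma each take 23,000.
Dora's share (46,000) is divided into 2 shares of 23,000: Romilly and Zane each take 23,000.
Yevgeni's share (46,000) passes entirely to Bruno.

Celia: 46,000; Bilal: 23,000; Uzoma: 23,000; Romilly: 23,000; Zane: 23,000; Yannick: 46,000; Bruno: 46,000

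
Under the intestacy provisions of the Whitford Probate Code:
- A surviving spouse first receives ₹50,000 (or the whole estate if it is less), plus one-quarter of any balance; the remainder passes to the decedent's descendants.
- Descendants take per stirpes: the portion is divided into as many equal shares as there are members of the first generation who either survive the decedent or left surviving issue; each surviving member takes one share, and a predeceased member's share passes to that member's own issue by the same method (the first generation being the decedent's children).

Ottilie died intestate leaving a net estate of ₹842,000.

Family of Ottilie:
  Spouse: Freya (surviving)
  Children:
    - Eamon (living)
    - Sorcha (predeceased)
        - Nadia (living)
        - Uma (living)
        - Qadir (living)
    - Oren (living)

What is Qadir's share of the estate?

Freya first takes ₹50,000, leaving a balance of ₹792,000. Freya then takes one-quarter of the balance (₹198,000), for a total of ₹248,000. The remaining ₹594,000 passes to the descendants.
The descendants' portion (₹594,000) is divided into 3 shares of ₹198,000: Eamon and Oren each take ₹198,000; Sorcha's ₹198,000 share passes to Sorcha's issue.
Sorcha's share (₹198,000) is divided into 3 shares of ₹66,000: Nadia, Uma, and Qadir each take ₹66,000.

Qadir receives ₹66,000.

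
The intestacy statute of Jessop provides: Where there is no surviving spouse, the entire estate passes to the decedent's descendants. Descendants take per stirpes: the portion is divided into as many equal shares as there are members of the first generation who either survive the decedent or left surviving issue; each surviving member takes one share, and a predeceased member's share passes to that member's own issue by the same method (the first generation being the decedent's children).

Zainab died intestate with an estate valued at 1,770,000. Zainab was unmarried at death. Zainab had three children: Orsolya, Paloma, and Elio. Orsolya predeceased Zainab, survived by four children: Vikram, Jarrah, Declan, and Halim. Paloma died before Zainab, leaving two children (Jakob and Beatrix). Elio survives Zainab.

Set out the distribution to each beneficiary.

Vikram: 147,500; Jarrah: 147,500; Declan: 147,500; Halim: 147,500; Jakob: 295,000; Beatrix: 295,000; Elio: 590,000

The entire 1,770,000 passes to the descendants.
That amount (1,770,000) is divided into 3 shares of 590,000: Elio takes 590,000; Orsolya's 590,000 share passes to Orsolya's issue; Paloma's 590,000 share passes to Paloma's issue.
Orsolya's share (590,000) is divided into 4 shares of 147,500: Vikram, Jarrah, Declan, and Halim each take 147,500.
Paloma's share (590,000) is divided into 2 shares of 295,000: Jakob and Beatrix each take 295,000.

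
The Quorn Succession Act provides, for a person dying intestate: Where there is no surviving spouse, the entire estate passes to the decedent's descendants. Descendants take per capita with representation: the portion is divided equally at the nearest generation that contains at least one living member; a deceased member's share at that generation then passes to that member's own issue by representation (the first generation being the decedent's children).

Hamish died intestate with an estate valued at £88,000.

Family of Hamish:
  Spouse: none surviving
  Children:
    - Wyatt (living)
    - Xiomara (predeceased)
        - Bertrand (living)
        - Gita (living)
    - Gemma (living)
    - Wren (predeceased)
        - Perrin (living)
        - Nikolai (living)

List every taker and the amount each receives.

Wyatt: £22,000; Bertrand: £11,000; Gita: £11,000; Gemma: £22,000; Perrin: £11,000; Nikolai: £11,000

The entire £88,000 passes to the descendants.
That amount (£88,000) is divided into 4 shares of £22,000: Wyatt and Gemma each take £22,000; Xiomara's £22,000 share passes to Xiomara's issue; Wren's £22,000 share passes to Wren's issue.
Xiomara's share (£22,000) is divided into 2 shares of £11,000: Bertrand and Gita each take £11,000.
Wren's share (£22,000) is divided into 2 shares of £11,000: Perrin and Nikolai each take £11,000.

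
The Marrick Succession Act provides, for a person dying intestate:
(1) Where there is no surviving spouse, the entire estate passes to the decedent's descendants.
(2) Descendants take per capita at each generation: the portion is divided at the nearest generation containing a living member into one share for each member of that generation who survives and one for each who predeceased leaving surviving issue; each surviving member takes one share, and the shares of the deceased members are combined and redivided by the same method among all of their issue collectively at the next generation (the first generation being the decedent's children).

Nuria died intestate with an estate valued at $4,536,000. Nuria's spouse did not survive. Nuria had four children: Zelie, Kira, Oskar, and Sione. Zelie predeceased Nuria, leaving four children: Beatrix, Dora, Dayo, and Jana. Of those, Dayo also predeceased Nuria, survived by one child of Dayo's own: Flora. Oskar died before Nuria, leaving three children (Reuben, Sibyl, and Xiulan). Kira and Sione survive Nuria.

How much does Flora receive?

The entire $4,536,000 passes to the descendants.
That amount ($4,536,000) is divided at the children's generation into 4 shares of $1,134,000. Kira and Sione each take $1,134,000. The 2 shares of the deceased (Zelie and Oskar) are combined into a pool of $2,268,000.
That pool ($2,268,000) is divided at the grandchildren's generation into 7 shares of $324,000. Beatrix, Dora, Jana, Reuben, Sibyl, and Xiulan each take $324,000. The remaining share for the deceased Dayo ($324,000) is carried to the next generation.
That pool ($324,000) passes entirely to Flora, the sole taker at the great-grandchildren's generation.

Flora receives $324,000.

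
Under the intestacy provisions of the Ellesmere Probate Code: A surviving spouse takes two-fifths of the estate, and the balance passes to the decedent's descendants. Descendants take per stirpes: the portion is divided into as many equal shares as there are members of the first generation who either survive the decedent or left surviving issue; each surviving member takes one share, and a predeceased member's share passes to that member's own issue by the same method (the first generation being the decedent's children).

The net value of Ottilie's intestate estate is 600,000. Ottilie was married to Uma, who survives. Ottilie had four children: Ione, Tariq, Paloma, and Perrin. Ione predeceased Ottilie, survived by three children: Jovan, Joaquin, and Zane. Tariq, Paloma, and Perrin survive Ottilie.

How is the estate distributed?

Uma: 240,000; Jovan: 30,000; Joaquin: 30,000; Zane: 30,000; Tariq: 90,000; Paloma: 90,000; Perrin: 90,000

Uma takes two-fifths of 600,000 = 240,000. The remaining 360,000 passes to the descendants.
The descendants' portion (360,000) is divided into 4 shares of 90,000: Tariq, Paloma, and Perrin each take 90,000; Ione's 90,000 share passes to Ione's issue.
Ione's share (90,000) is divided into 3 shares of 30,000: Jovan, Joaquin, and Zane each take 30,000.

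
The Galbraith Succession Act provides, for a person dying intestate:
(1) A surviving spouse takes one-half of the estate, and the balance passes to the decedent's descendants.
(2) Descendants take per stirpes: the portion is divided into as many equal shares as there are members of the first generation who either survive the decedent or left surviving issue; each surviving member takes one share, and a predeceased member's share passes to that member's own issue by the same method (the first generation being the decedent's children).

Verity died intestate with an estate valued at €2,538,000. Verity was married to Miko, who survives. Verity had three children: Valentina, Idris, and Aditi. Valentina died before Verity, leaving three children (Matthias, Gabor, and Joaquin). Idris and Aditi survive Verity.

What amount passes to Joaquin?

Miko takes one-half of €2,538,000 = €1,269,000. The remaining €1,269,000 passes to the descendants.
The descendants' portion (€1,269,000) is divided into 3 shares of €423,000: Idris and Aditi each take €423,000; Valentina's €423,000 share passes to Valentina's issue.
Valentina's share (€423,000) is divided into 3 shares of €141,000: Matthias, Gabor, and Joaquin each take €141,000.

Joaquin receives €141,000.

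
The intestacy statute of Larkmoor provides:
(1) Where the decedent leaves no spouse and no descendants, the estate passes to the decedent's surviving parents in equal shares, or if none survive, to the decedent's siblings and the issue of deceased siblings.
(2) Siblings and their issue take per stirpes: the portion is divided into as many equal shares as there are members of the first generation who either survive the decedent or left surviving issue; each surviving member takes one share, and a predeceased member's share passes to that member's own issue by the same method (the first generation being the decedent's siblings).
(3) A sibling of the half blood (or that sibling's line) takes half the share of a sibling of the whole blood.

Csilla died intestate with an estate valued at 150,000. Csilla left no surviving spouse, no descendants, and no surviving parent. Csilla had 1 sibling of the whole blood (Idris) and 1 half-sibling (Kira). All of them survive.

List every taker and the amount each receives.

Idris: 100,000; Kira: 50,000

The entire 150,000 passes to the siblings and their issue.
Counting each half-blood sibling's line as half a unit, there are 3/2 units in 150,000, so one unit is 100,000. Whole-blood lines (Idris) take 100,000 each; half-blood lines (Kira) take 50,000 each.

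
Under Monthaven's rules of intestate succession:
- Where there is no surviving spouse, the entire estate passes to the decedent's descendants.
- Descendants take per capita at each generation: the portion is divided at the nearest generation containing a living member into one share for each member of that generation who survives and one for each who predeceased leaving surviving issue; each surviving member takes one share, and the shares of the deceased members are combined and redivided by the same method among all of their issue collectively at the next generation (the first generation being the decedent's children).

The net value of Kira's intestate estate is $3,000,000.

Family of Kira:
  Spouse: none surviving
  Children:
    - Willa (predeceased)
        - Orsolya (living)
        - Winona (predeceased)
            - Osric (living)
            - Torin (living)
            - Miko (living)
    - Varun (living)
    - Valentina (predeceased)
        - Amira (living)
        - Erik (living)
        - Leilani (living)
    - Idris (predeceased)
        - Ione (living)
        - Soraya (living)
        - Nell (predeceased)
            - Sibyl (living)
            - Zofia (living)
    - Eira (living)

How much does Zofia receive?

Zofia receives $90,000.

The entire $3,000,000 passes to the descendants.
That amount ($3,000,000) is divided at the children's generation into 5 shares of $600,000. Varun and Eira each take $600,000. The 3 shares of the deceased (Willa, Valentina, and Idris) are combined into a pool of $1,800,000.
That pool ($1,800,000) is divided at the grandchildren's generation into 8 shares of $225,000. Orsolya, Amira, Erik, Leilani, Ione, and Soraya each take $225,000. The 2 shares of the deceased (Winona and Nell) are combined into a pool of $450,000.
That pool ($450,000) is divided at the great-grandchildren's generation equally among Osric, Torin, Miko, Sibyl, and Zofia: $90,000 each.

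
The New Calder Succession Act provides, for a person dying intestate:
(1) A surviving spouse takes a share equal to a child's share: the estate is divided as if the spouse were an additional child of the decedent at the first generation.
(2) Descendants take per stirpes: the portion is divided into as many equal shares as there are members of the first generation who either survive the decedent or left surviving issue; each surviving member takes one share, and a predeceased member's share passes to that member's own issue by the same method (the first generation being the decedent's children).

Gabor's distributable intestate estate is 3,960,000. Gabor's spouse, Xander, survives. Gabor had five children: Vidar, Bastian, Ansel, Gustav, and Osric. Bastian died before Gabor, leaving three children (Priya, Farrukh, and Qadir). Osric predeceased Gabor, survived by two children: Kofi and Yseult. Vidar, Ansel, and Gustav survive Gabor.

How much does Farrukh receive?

The spouse counts as an additional share at the children's level, so there are 6 primary shares of 660,000. Xander takes one such share (660,000).
The children's combined portion (3,300,000) is divided into 5 shares of 660,000: Vidar, Ansel, and Gustav each take 660,000; Bastian's 660,000 share passes to Bastian's issue; Osric's 660,000 share passes to Osric's issue.
Bastian's share (660,000) is divided into 3 shares of 220,000: Priya, Farrukh, and Qadir each take 220,000.
Osric's share (660,000) is divided into 2 shares of 330,000: Kofi and Yseult each take 330,000.

Farrukh receives 220,000.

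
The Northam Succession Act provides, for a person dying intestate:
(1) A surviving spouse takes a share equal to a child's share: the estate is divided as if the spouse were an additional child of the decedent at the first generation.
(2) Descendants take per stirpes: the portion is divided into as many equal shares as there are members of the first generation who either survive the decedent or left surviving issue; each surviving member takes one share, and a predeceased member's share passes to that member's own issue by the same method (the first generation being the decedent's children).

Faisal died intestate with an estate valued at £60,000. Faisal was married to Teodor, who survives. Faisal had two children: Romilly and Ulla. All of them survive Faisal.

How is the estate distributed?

The spouse counts as an additional share at the children's level, so there are 3 primary shares of £20,000. Teodor takes one such share (£20,000).
The children's combined portion (£40,000) is divided into 2 shares of £20,000: Romilly and Ulla each take £20,000.

Teodor: £20,000; Romilly: £20,000; Ulla: £20,000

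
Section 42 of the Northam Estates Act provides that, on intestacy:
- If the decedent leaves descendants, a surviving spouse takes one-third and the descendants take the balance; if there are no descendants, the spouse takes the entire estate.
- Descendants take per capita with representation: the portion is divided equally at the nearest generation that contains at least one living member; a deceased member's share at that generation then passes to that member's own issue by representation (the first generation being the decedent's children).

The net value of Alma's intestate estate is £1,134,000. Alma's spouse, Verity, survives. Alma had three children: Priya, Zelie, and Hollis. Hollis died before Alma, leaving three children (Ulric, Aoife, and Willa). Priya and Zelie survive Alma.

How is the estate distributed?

Verity takes one-third of £1,134,000 = £378,000. The remaining £756,000 passes to the descendants.
The descendants' portion (£756,000) is divided into 3 shares of £252,000: Priya and Zelie each take £252,000; Hollis's £252,000 share passes to Hollis's issue.
Hollis's share (£252,000) is divided into 3 shares of £84,000: Ulric, Aoife, and Willa each take £84,000.

Verity: £378,000; Priya: £252,000; Zelie: £252,000; Ulric: £84,000; Aoife: £84,000; Willa: £84,000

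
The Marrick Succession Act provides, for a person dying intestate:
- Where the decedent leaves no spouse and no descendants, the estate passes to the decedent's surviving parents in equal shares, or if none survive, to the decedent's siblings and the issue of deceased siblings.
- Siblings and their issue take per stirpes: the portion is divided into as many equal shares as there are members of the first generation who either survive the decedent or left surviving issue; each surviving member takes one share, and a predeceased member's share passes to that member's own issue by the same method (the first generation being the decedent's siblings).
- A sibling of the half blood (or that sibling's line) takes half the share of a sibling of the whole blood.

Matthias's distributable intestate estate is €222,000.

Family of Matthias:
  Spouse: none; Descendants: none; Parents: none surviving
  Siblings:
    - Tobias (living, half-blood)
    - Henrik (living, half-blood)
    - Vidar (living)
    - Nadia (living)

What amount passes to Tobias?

The entire €222,000 passes to the siblings and their issue.
Counting each half-blood sibling's line as half a unit, there are 3 units in €222,000, so one unit is €74,000. Whole-blood lines (Vidar and Nadia) take €74,000 each; half-blood lines (Tobias and Henrik) take €37,000 each.

Tobias receives €37,000.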